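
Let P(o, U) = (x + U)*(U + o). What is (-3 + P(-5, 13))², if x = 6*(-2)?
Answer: 25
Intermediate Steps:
x = -12
P(o, U) = (-12 + U)*(U + o)
(-3 + P(-5, 13))² = (-3 + (13² - 12*13 - 12*(-5) + 13*(-5)))² = (-3 + (169 - 156 + 60 - 65))² = (-3 + 8)² = 5² = 25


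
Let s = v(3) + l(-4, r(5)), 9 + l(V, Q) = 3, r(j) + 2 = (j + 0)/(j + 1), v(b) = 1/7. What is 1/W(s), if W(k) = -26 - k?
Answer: -7/141 ≈ -0.049645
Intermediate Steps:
v(b) = ⅐
r(j) = -2 + j/(1 + j) (r(j) = -2 + (j + 0)/(j + 1) = -2 + j/(1 + j))
l(V, Q) = -6 (l(V, Q) = -9 + 3 = -6)
s = -41/7 (s = ⅐ - 6 = -41/7 ≈ -5.8571)
1/W(s) = 1/(-26 - 1*(-41/7)) = 1/(-26 + 41/7) = 1/(-141/7) = -7/141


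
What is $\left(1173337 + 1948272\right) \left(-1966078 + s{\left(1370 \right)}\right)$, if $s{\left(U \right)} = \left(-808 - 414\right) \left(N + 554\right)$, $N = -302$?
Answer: $-7098607541398$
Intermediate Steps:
$s{\left(U \right)} = -307944$ ($s{\left(U \right)} = \left(-808 - 414\right) \left(-302 + 554\right) = \left(-1222\right) 252 = -307944$)
$\left(1173337 + 1948272\right) \left(-1966078 + s{\left(1370 \right)}\right) = \left(1173337 + 1948272\right) \left(-1966078 - 307944\right) = 3121609 \left(-2274022\right) = -7098607541398$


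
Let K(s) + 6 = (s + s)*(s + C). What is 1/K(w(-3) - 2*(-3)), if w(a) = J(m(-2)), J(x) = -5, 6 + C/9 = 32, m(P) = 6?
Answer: 1/464 ≈ 0.0021552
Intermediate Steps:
C = 234 (C = -54 + 9*32 = -54 + 288 = 234)
w(a) = -5
K(s) = -6 + 2*s*(234 + s) (K(s) = -6 + (s + s)*(s + 234) = -6 + (2*s)*(234 + s) = -6 + 2*s*(234 + s))
1/K(w(-3) - 2*(-3)) = 1/(-6 + 2*(-5 - 2*(-3))**2 + 468*(-5 - 2*(-3))) = 1/(-6 + 2*(-5 + 6)**2 + 468*(-5 + 6)) = 1/(-6 + 2*1**2 + 468*1) = 1/(-6 + 2*1 + 468) = 1/(-6 + 2 + 468) = 1/464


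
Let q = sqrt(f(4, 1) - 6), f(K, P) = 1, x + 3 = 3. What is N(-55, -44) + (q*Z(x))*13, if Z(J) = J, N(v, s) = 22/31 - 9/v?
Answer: 1489/1705 ≈ 0.87331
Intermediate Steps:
x = 0 (x = -3 + 3 = 0)
N(v, s) = 22/31 - 9/v (N(v, s) = 22*(1/31) - 9/v = 22/31 - 9/v)
q = I*sqrt(5) (q = sqrt(1 - 6) = sqrt(-5) = I*sqrt(5) ≈ 2.2361*I)
N(-55, -44) + (q*Z(x))*13 = (22/31 - 9/(-55)) + ((I*sqrt(5))*0)*13 = (22/31 - 9*(-1/55)) + 0*13 = (22/31 + 9/55) + 0 = 1489/1705 + 0 = 1489/1705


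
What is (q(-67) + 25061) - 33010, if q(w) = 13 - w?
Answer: -7869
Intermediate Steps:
(q(-67) + 25061) - 33010 = ((13 - 1*(-67)) + 25061) - 33010 = ((13 + 67) + 25061) - 33010 = (80 + 25061) - 33010 = 25141 - 33010 = -7869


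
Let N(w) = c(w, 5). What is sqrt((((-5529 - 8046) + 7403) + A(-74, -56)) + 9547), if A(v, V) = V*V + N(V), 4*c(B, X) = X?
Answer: sqrt(26049)/2 ≈ 80.698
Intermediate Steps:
c(B, X) = X/4
N(w) = 5/4 (N(w) = (1/4)*5 = 5/4)
A(v, V) = 5/4 + V**2 (A(v, V) = V*V + 5/4 = V**2 + 5/4 = 5/4 + V**2)
sqrt((((-5529 - 8046) + 7403) + A(-74, -56)) + 9547) = sqrt((((-5529 - 8046) + 7403) + (5/4 + (-56)**2)) + 9547) = sqrt(((-13575 + 7403) + (5/4 + 3136)) + 9547) = sqrt((-6172 + 12549/4) + 9547) = sqrt(-12139/4 + 9547) = sqrt(26049/4) = sqrt(26049)/2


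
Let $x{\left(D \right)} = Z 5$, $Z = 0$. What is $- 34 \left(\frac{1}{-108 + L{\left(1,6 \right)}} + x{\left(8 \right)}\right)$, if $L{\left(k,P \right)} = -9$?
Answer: $\frac{34}{117} \approx 0.2906$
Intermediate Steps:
$x{\left(D \right)} = 0$ ($x{\left(D \right)} = 0 \cdot 5 = 0$)
$- 34 \left(\frac{1}{-108 + L{\left(1,6 \right)}} + x{\left(8 \right)}\right) = - 34 \left(\frac{1}{-108 - 9} + 0\right) = - 34 \left(\frac{1}{-117} + 0\right) = - 34 \left(- \frac{1}{117} + 0\right) = \left(-34\right) \left(- \frac{1}{117}\right) = \frac{34}{117}$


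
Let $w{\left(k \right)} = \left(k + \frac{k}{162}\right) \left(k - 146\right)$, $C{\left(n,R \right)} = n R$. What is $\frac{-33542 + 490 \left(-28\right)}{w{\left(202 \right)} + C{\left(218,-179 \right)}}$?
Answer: $\frac{1914111}{1119427} \approx 1.7099$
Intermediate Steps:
$C{\left(n,R \right)} = R n$
$w{\left(k \right)} = \frac{163 k \left(-146 + k\right)}{162}$ ($w{\left(k \right)} = \left(k + k \frac{1}{162}\right) \left(-146 + k\right) = \left(k + \frac{k}{162}\right) \left(-146 + k\right) = \frac{163 k}{162} \left(-146 + k\right) = \frac{163 k \left(-146 + k\right)}{162}$)
$\frac{-33542 + 490 \left(-28\right)}{w{\left(202 \right)} + C{\left(218,-179 \right)}} = \frac{-33542 + 490 \left(-28\right)}{\frac{163}{162} \cdot 202 \left(-146 + 202\right) - 39022} = \frac{-33542 - 13720}{\frac{163}{162} \cdot 202 \cdot 56 - 39022} = - \frac{47262}{\frac{921928}{81} - 39022} = - \frac{47262}{- \frac{2238854}{81}} = \left(-47262\right) \left(- \frac{81}{2238854}\right) = \frac{1914111}{1119427}$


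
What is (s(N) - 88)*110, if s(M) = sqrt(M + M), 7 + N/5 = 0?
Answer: -9680 + 110*I*sqrt(70) ≈ -9680.0 + 920.33*I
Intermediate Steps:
N = -35 (N = -35 + 5*0 = -35 + 0 = -35)
s(M) = sqrt(2)*sqrt(M) (s(M) = sqrt(2*M) = sqrt(2)*sqrt(M))
(s(N) - 88)*110 = (sqrt(2)*sqrt(-35) - 88)*110 = (sqrt(2)*(I*sqrt(35)) - 88)*110 = (I*sqrt(70) - 88)*110 = (-88 + I*sqrt(70))*110 = -9680 + 110*I*sqrt(70)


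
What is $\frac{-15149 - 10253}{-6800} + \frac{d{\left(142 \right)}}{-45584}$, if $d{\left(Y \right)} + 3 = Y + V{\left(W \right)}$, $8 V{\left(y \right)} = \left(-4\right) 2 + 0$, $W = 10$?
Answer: $\frac{4519478}{1210825} \approx 3.7326$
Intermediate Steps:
$V{\left(y \right)} = -1$ ($V{\left(y \right)} = \frac{\left(-4\right) 2 + 0}{8} = \frac{-8 + 0}{8} = \frac{1}{8} \left(-8\right) = -1$)
$d{\left(Y \right)} = -4 + Y$ ($d{\left(Y \right)} = -3 + \left(Y - 1\right) = -3 + \left(-1 + Y\right) = -4 + Y$)
$\frac{-15149 - 10253}{-6800} + \frac{d{\left(142 \right)}}{-45584} = \frac{-15149 - 10253}{-6800} + \frac{-4 + 142}{-45584} = \left(-25402\right) \left(- \frac{1}{6800}\right) + 138 \left(- \frac{1}{45584}\right) = \frac{12701}{3400} - \frac{69}{22792} = \frac{4519478}{1210825}$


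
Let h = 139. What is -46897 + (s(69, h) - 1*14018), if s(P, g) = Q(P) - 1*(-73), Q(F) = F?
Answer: -60773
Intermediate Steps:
s(P, g) = 73 + P (s(P, g) = P - 1*(-73) = P + 73 = 73 + P)
-46897 + (s(69, h) - 1*14018) = -46897 + ((73 + 69) - 1*14018) = -46897 + (142 - 14018) = -46897 - 13876 = -60773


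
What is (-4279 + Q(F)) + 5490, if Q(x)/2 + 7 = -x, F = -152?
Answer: 1501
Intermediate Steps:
Q(x) = -14 - 2*x (Q(x) = -14 + 2*(-x) = -14 - 2*x)
(-4279 + Q(F)) + 5490 = (-4279 + (-14 - 2*(-152))) + 5490 = (-4279 + (-14 + 304)) + 5490 = (-4279 + 290) + 5490 = -3989 + 5490 = 1501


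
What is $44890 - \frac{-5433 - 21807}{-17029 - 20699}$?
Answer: $\frac{70565945}{1572} \approx 44889.0$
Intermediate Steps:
$44890 - \frac{-5433 - 21807}{-17029 - 20699} = 44890 - - \frac{27240}{-37728} = 44890 - \left(-27240\right) \left(- \frac{1}{37728}\right) = 44890 - \frac{1135}{1572} = \frac{70565945}{1572}$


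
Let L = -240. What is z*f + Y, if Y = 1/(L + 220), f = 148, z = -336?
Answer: -994561/20 ≈ -49728.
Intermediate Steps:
Y = -1/20 (Y = 1/(-240 + 220) = 1/(-20) = -1/20 ≈ -0.050000)
z*f + Y = -336*148 - 1/20 = -49728 - 1/20 = -994561/20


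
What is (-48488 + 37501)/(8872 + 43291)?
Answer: -10987/52163 ≈ -0.21063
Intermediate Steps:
(-48488 + 37501)/(8872 + 43291) = -10987/52163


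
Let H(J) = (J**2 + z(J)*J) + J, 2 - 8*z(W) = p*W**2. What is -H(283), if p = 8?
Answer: 90338977/4 ≈ 2.2585e+7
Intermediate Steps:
z(W) = 1/4 - W**2
H(J) = J + J**2 + J*(1/4 - J**2) (H(J) = (J**2 + (1/4 - J**2)*J) + J = (J**2 + J*(1/4 - J**2)) + J = J + J**2 + J*(1/4 - J**2))
-H(283) = -283*(5/4 + 283 - 1*283**2) = -283*(5/4 + 283 - 1*80089) = -283*(5/4 + 283 - 80089) = -283*(-319219)/4 = -1*(-90338977/4) = 90338977/4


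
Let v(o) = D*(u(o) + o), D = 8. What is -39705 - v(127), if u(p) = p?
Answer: -41737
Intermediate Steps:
v(o) = 16*o (v(o) = 8*(o + o) = 8*(2*o) = 16*o)
-39705 - v(127) = -39705 - 16*127 = -39705 - 1*2032 = -39705 - 2032 = -41737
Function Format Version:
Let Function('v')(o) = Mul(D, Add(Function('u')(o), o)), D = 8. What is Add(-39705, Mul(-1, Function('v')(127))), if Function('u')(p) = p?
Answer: -41737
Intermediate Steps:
Function('v')(o) = Mul(16, o) (Function('v')(o) = Mul(8, Add(o, o)) = Mul(8, Mul(2, o)) = Mul(16, o))
Add(-39705, Mul(-1, Function('v')(127))) = Add(-39705, Mul(-1, Mul(16, 127))) = Add(-39705, Mul(-1, 2032)) = Add(-39705, -2032) = -41737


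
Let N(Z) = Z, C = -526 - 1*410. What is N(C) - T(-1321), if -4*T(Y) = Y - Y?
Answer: -936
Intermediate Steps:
T(Y) = 0 (T(Y) = -(Y - Y)/4 = -1/4*0 = 0)
C = -936 (C = -526 - 410 = -936)
N(C) - T(-1321) = -936 - 1*0 = -936 + 0 = -936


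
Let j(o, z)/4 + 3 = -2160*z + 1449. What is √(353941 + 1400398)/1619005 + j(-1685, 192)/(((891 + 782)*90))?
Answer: -275516/25095 + √1754339/1619005 ≈ -10.978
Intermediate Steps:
j(o, z) = 5784 - 8640*z (j(o, z) = -12 + 4*(-2160*z + 1449) = -12 + 4*(1449 - 2160*z) = -12 + (5796 - 8640*z) = 5784 - 8640*z)
√(353941 + 1400398)/1619005 + j(-1685, 192)/(((891 + 782)*90)) = √(353941 + 1400398)/1619005 + (5784 - 8640*192)/(((891 + 782)*90)) = √1754339*(1/1619005) + (5784 - 1658880)/((1673*90)) = √1754339/1619005 - 1653096/150570 = √1754339/1619005 - 1653096*1/150570 = √1754339/1619005 - 275516/25095 = -275516/25095 + √1754339/1619005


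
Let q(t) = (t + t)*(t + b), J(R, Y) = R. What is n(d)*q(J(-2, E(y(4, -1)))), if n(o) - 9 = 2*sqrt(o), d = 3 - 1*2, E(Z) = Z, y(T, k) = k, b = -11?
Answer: 572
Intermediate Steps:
q(t) = 2*t*(-11 + t) (q(t) = (t + t)*(t - 11) = (2*t)*(-11 + t) = 2*t*(-11 + t))
d = 1 (d = 3 - 2 = 1)
n(o) = 9 + 2*sqrt(o)
n(d)*q(J(-2, E(y(4, -1)))) = (9 + 2*sqrt(1))*(2*(-2)*(-11 - 2)) = (9 + 2*1)*(2*(-2)*(-13)) = (9 + 2)*52 = 11*52 = 572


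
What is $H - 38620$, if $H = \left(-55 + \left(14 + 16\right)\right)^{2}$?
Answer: $-37995$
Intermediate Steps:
$H = 625$ ($H = \left(-55 + 30\right)^{2} = \left(-25\right)^{2} = 625$)
$H - 38620 = 625 - 38620 = -37995$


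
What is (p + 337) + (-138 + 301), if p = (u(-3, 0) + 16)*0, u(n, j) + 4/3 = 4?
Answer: 500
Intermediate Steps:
u(n, j) = 8/3 (u(n, j) = -4/3 + 4 = 8/3)
p = 0 (p = (8/3 + 16)*0 = (56/3)*0 = 0)
(p + 337) + (-138 + 301) = (0 + 337) + (-138 + 301) = 337 + 163 = 500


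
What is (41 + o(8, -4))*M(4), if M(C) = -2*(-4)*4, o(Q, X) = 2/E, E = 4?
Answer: 1328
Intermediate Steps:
o(Q, X) = 1/2 (o(Q, X) = 2/4 = 2*(1/4) = 1/2)
M(C) = 32 (M(C) = 8*4 = 32)
(41 + o(8, -4))*M(4) = (41 + 1/2)*32 = (83/2)*32 = 1328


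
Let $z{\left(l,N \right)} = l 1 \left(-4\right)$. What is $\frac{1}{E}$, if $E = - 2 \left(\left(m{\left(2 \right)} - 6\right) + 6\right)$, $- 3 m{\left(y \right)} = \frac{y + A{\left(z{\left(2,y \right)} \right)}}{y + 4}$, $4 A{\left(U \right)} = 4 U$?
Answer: $- \frac{3}{2} \approx -1.5$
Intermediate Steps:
$z{\left(l,N \right)} = - 4 l$ ($z{\left(l,N \right)} = l \left(-4\right) = - 4 l$)
$A{\left(U \right)} = U$ ($A{\left(U \right)} = \frac{4 U}{4} = U$)
$m{\left(y \right)} = - \frac{-8 + y}{3 \left(4 + y\right)}$ ($m{\left(y \right)} = - \frac{\left(y - 8\right) \frac{1}{y + 4}}{3} = - \frac{\left(y - 8\right) \frac{1}{4 + y}}{3} = - \frac{\left(-8 + y\right) \frac{1}{4 + y}}{3} = - \frac{\frac{1}{4 + y} \left(-8 + y\right)}{3} = - \frac{-8 + y}{3 \left(4 + y\right)}$)
$E = - \frac{2}{3}$ ($E = - 2 \left(\left(\frac{8 - 2}{3 \left(4 + 2\right)} - 6\right) + 6\right) = - 2 \left(\left(\frac{8 - 2}{3 \cdot 6} - 6\right) + 6\right) = - 2 \left(\left(\frac{1}{3} \cdot \frac{1}{6} \cdot 6 - 6\right) + 6\right) = - 2 \left(\left(\frac{1}{3} - 6\right) + 6\right) = - 2 \left(- \frac{17}{3} + 6\right) = \left(-2\right) \frac{1}{3} = - \frac{2}{3} \approx -0.66667$)
$\frac{1}{E} = \frac{1}{- \frac{2}{3}} = - \frac{3}{2}$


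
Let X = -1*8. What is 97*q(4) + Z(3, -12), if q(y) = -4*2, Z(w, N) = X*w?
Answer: -800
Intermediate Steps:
X = -8
Z(w, N) = -8*w
q(y) = -8
97*q(4) + Z(3, -12) = 97*(-8) - 8*3 = -776 - 24 = -800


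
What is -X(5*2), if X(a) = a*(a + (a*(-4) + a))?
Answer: 200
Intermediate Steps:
X(a) = -2*a² (X(a) = a*(a + (-4*a + a)) = a*(a - 3*a) = a*(-2*a) = -2*a²)
-X(5*2) = -(-2)*(5*2)² = -(-2)*10² = -(-2)*100 = -1*(-200) = 200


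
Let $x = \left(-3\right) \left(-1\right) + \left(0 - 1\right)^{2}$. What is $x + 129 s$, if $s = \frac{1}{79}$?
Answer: $\frac{445}{79} \approx 5.6329$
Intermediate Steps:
$s = \frac{1}{79} \approx 0.012658$
$x = 4$ ($x = 3 + \left(-1\right)^{2} = 3 + 1 = 4$)
$x + 129 s = 4 + 129 \cdot \frac{1}{79} = 4 + \frac{129}{79} = \frac{445}{79}$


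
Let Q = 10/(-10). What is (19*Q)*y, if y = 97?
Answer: -1843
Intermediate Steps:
Q = -1 (Q = 10*(-⅒) = -1)
(19*Q)*y = (19*(-1))*97 = -19*97 = -1843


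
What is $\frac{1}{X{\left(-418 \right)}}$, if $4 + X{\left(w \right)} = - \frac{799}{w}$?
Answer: $- \frac{418}{873} \approx -0.47881$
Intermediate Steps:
$X{\left(w \right)} = -4 - \frac{799}{w}$
$\frac{1}{X{\left(-418 \right)}} = \frac{1}{-4 - \frac{799}{-418}} = \frac{1}{-4 - - \frac{799}{418}} = \frac{1}{-4 + \frac{799}{418}} = \frac{1}{- \frac{873}{418}} = - \frac{418}{873}$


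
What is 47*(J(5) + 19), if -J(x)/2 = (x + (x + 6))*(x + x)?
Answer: -14147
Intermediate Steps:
J(x) = -4*x*(6 + 2*x) (J(x) = -2*(x + (x + 6))*(x + x) = -2*(x + (6 + x))*2*x = -2*(6 + 2*x)*2*x = -4*x*(6 + 2*x))
47*(J(5) + 19) = 47*(-8*5*(3 + 5) + 19) = 47*(-8*5*8 + 19) = 47*(-320 + 19) = 47*(-301) = -14147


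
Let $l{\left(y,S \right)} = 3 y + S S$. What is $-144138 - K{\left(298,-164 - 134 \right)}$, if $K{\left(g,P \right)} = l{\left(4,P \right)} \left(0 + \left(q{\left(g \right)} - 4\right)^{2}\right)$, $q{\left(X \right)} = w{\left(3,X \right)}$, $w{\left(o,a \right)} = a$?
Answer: $-7677043914$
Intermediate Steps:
$q{\left(X \right)} = X$
$l{\left(y,S \right)} = S^{2} + 3 y$ ($l{\left(y,S \right)} = 3 y + S^{2} = S^{2} + 3 y$)
$K{\left(g,P \right)} = \left(-4 + g\right)^{2} \left(12 + P^{2}\right)$ ($K{\left(g,P \right)} = \left(P^{2} + 3 \cdot 4\right) \left(0 + \left(g - 4\right)^{2}\right) = \left(P^{2} + 12\right) \left(0 + \left(-4 + g\right)^{2}\right) = \left(12 + P^{2}\right) \left(-4 + g\right)^{2} = \left(-4 + g\right)^{2} \left(12 + P^{2}\right)$)
$-144138 - K{\left(298,-164 - 134 \right)} = -144138 - \left(-4 + 298\right)^{2} \left(12 + \left(-164 - 134\right)^{2}\right) = -144138 - 294^{2} \left(12 + \left(-164 - 134\right)^{2}\right) = -144138 - 86436 \left(12 + \left(-298\right)^{2}\right) = -144138 - 86436 \left(12 + 88804\right) = -144138 - 86436 \cdot 88816 = -144138 - 7676899776 = -7677043914$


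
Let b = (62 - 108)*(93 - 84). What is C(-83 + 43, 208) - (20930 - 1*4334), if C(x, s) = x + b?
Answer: -17050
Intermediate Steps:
b = -414 (b = -46*9 = -414)
C(x, s) = -414 + x (C(x, s) = x - 414 = -414 + x)
C(-83 + 43, 208) - (20930 - 1*4334) = (-414 + (-83 + 43)) - (20930 - 1*4334) = (-414 - 40) - (20930 - 4334) = -454 - 1*16596 = -454 - 16596 = -17050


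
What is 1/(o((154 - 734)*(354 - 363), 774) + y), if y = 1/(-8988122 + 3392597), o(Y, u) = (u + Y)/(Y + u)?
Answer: 5595525/5595524 ≈ 1.0000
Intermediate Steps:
o(Y, u) = 1 (o(Y, u) = (Y + u)/(Y + u) = 1)
y = -1/5595525 (y = 1/(-5595525) = -1/5595525 ≈ -1.7871e-7)
1/(o((154 - 734)*(354 - 363), 774) + y) = 1/(1 - 1/5595525) = 1/(5595524/5595525) = 5595525/5595524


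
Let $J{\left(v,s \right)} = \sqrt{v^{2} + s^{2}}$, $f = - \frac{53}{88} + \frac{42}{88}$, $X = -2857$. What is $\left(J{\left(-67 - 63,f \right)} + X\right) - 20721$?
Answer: $-23578 + \frac{\sqrt{1081601}}{8} \approx -23448.0$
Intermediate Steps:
$f = - \frac{1}{8}$ ($f = \left(-53\right) \frac{1}{88} + 42 \cdot \frac{1}{88} = - \frac{53}{88} + \frac{21}{44} = - \frac{1}{8} \approx -0.125$)
$J{\left(v,s \right)} = \sqrt{s^{2} + v^{2}}$
$\left(J{\left(-67 - 63,f \right)} + X\right) - 20721 = \left(\sqrt{\left(- \frac{1}{8}\right)^{2} + \left(-67 - 63\right)^{2}} - 2857\right) - 20721 = \left(\sqrt{\frac{1}{64} + \left(-67 - 63\right)^{2}} - 2857\right) - 20721 = \left(\sqrt{\frac{1}{64} + \left(-130\right)^{2}} - 2857\right) - 20721 = \left(\sqrt{\frac{1}{64} + 16900} - 2857\right) - 20721 = \left(\sqrt{\frac{1081601}{64}} - 2857\right) - 20721 = \left(\frac{\sqrt{1081601}}{8} - 2857\right) - 20721 = \left(-2857 + \frac{\sqrt{1081601}}{8}\right) - 20721 = -23578 + \frac{\sqrt{1081601}}{8}$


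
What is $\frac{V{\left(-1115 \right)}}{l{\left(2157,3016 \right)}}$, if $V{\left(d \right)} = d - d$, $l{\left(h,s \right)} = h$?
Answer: $0$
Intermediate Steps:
$V{\left(d \right)} = 0$
$\frac{V{\left(-1115 \right)}}{l{\left(2157,3016 \right)}} = \frac{0}{2157} = 0 \cdot \frac{1}{2157} = 0$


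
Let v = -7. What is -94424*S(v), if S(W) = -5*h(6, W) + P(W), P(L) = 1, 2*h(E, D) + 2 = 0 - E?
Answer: -1982904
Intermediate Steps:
h(E, D) = -1 - E/2 (h(E, D) = -1 + (0 - E)/2 = -1 + (-E)/2 = -1 - E/2)
S(W) = 21 (S(W) = -5*(-1 - ½*6) + 1 = -5*(-1 - 3) + 1 = -5*(-4) + 1 = 20 + 1 = 21)
-94424*S(v) = -94424*21 = -1982904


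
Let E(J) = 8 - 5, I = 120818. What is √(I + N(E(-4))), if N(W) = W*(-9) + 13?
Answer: 2*√30201 ≈ 347.57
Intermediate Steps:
E(J) = 3
N(W) = 13 - 9*W (N(W) = -9*W + 13 = 13 - 9*W)
√(I + N(E(-4))) = √(120818 + (13 - 9*3)) = √(120818 + (13 - 27)) = √(120818 - 14) = √120804 = 2*√30201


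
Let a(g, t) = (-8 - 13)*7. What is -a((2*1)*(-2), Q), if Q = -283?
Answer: 147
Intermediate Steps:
a(g, t) = -147 (a(g, t) = -21*7 = -147)
-a((2*1)*(-2), Q) = -1*(-147) = 147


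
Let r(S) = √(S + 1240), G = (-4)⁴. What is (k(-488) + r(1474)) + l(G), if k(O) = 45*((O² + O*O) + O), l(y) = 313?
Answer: 21411313 + √2714 ≈ 2.1411e+7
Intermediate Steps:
G = 256
r(S) = √(1240 + S)
k(O) = 45*O + 90*O² (k(O) = 45*((O² + O²) + O) = 45*(2*O² + O) = 45*(O + 2*O²) = 45*O + 90*O²)
(k(-488) + r(1474)) + l(G) = (45*(-488)*(1 + 2*(-488)) + √(1240 + 1474)) + 313 = (45*(-488)*(1 - 976) + √2714) + 313 = (45*(-488)*(-975) + √2714) + 313 = (21411000 + √2714) + 313 = 21411313 + √2714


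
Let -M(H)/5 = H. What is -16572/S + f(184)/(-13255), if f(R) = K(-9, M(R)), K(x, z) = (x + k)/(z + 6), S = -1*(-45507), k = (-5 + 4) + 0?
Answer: -608398167/1670668153 ≈ -0.36416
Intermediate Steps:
k = -1 (k = -1 + 0 = -1)
M(H) = -5*H
S = 45507
K(x, z) = (-1 + x)/(6 + z) (K(x, z) = (x - 1)/(z + 6) = (-1 + x)/(6 + z))
f(R) = -10/(6 - 5*R) (f(R) = (-1 - 9)/(6 - 5*R) = -10/(6 - 5*R))
-16572/S + f(184)/(-13255) = -16572/45507 + (10/(-6 + 5*184))/(-13255) = -16572*1/45507 + (10/(-6 + 920))*(-1/13255) = -5524/15169 + (10/914)*(-1/13255) = -5524/15169 + (10*(1/914))*(-1/13255) = -5524/15169 + (5/457)*(-1/13255) = -5524/15169 - 1/1211507 = -608398167/1670668153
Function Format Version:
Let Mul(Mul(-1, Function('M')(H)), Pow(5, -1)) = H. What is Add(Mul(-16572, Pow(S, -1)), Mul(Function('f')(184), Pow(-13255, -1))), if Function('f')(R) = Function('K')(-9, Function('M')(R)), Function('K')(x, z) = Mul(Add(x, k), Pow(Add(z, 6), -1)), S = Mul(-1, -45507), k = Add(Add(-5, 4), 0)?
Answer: Rational(-608398167, 1670668153) ≈ -0.36416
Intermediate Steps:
k = -1 (k = Add(-1, 0) = -1)
Function('M')(H) = Mul(-5, H)
S = 45507
Function('K')(x, z) = Mul(Pow(Add(6, z), -1), Add(-1, x)) (Function('K')(x, z) = Mul(Add(x, -1), Pow(Add(z, 6), -1)) = Mul(Add(-1, x), Pow(Add(6, z), -1)) = Mul(Pow(Add(6, z), -1), Add(-1, x)))
Function('f')(R) = Mul(-10, Pow(Add(6, Mul(-5, R)), -1)) (Function('f')(R) = Mul(Pow(Add(6, Mul(-5, R)), -1), Add(-1, -9)) = Mul(Pow(Add(6, Mul(-5, R)), -1), -10) = Mul(-10, Pow(Add(6, Mul(-5, R)), -1)))
Add(Mul(-16572, Pow(S, -1)), Mul(Function('f')(184), Pow(-13255, -1))) = Add(Mul(-16572, Pow(45507, -1)), Mul(Mul(10, Pow(Add(-6, Mul(5, 184)), -1)), Pow(-13255, -1))) = Add(Mul(-16572, Rational(1, 45507)), Mul(Mul(10, Pow(Add(-6, 920), -1)), Rational(-1, 13255))) = Add(Rational(-5524, 15169), Mul(Mul(10, Pow(914, -1)), Rational(-1, 13255))) = Add(Rational(-5524, 15169), Mul(Mul(10, Rational(1, 914)), Rational(-1, 13255))) = Add(Rational(-5524, 15169), Mul(Rational(5, 457), Rational(-1, 13255))) = Add(Rational(-5524, 15169), Rational(-1, 1211507)) = Rational(-608398167, 1670668153)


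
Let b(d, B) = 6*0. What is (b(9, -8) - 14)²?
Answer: 196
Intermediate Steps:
b(d, B) = 0
(b(9, -8) - 14)² = (0 - 14)² = (-14)² = 196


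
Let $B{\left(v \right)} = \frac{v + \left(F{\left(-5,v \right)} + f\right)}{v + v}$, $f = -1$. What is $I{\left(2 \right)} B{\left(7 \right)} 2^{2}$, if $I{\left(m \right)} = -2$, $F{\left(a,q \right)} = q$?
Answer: $- \frac{52}{7} \approx -7.4286$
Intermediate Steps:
$B{\left(v \right)} = \frac{-1 + 2 v}{2 v}$ ($B{\left(v \right)} = \frac{v + \left(v - 1\right)}{v + v} = \frac{v + \left(-1 + v\right)}{2 v} = \left(-1 + 2 v\right) \frac{1}{2 v} = \frac{-1 + 2 v}{2 v}$)
$I{\left(2 \right)} B{\left(7 \right)} 2^{2} = - 2 \frac{- \frac{1}{2} + 7}{7} \cdot 2^{2} = - 2 \cdot \frac{1}{7} \cdot \frac{13}{2} \cdot 4 = \left(-2\right) \frac{13}{14} \cdot 4 = \left(- \frac{13}{7}\right) 4 = - \frac{52}{7}$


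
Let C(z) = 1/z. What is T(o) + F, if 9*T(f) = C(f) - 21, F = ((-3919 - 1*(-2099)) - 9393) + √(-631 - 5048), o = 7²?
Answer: -4945961/441 + 3*I*√631 ≈ -11215.0 + 75.359*I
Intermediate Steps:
o = 49
F = -11213 + 3*I*√631 (F = ((-3919 + 2099) - 9393) + √(-5679) = (-1820 - 9393) + 3*I*√631 = -11213 + 3*I*√631 ≈ -11213.0 + 75.359*I)
T(f) = -7/3 + 1/(9*f) (T(f) = (1/f - 21)/9 = (-21 + 1/f)/9 = -7/3 + 1/(9*f))
T(o) + F = (⅑)*(1 - 21*49)/49 + (-11213 + 3*I*√631) = (⅑)*(1/49)*(1 - 1029) + (-11213 + 3*I*√631) = (⅑)*(1/49)*(-1028) + (-11213 + 3*I*√631) = -1028/441 + (-11213 + 3*I*√631) = -4945961/441 + 3*I*√631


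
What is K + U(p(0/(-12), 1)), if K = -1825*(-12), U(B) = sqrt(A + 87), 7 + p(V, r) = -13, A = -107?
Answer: 21900 + 2*I*sqrt(5) ≈ 21900.0 + 4.4721*I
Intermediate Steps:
p(V, r) = -20 (p(V, r) = -7 - 13 = -20)
U(B) = 2*I*sqrt(5) (U(B) = sqrt(-107 + 87) = sqrt(-20) = 2*I*sqrt(5))
K = 21900
K + U(p(0/(-12), 1)) = 21900 + 2*I*sqrt(5)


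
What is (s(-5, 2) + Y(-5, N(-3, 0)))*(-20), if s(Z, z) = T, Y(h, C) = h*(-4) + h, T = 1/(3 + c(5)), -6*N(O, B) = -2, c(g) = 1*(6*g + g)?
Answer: -5710/19 ≈ -300.53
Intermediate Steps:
c(g) = 7*g (c(g) = 1*(7*g) = 7*g)
N(O, B) = 1/3 (N(O, B) = -1/6*(-2) = 1/3)
T = 1/38 (T = 1/(3 + 7*5) = 1/(3 + 35) = 1/38 ≈ 0.026316)
Y(h, C) = -3*h (Y(h, C) = -4*h + h = -3*h)
s(Z, z) = 1/38
(s(-5, 2) + Y(-5, N(-3, 0)))*(-20) = (1/38 - 3*(-5))*(-20) = (1/38 + 15)*(-20) = (571/38)*(-20) = -5710/19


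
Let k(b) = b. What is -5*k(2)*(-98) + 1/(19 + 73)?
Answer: 90161/92 ≈ 980.01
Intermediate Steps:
-5*k(2)*(-98) + 1/(19 + 73) = -5*2*(-98) + 1/(19 + 73) = -10*(-98) + 1/92 = 980 + 1/92 = 90161/92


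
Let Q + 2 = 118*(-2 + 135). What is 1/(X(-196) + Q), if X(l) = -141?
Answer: 1/15551 ≈ 6.4305e-5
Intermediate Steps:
Q = 15692 (Q = -2 + 118*(-2 + 135) = -2 + 118*133 = -2 + 15694 = 15692)
1/(X(-196) + Q) = 1/(-141 + 15692) = 1/15551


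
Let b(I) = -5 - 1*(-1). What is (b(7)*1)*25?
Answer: -100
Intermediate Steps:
b(I) = -4 (b(I) = -5 + 1 = -4)
(b(7)*1)*25 = -4*1*25 = -4*25 = -100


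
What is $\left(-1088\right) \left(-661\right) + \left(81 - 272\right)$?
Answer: $718977$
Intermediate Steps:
$\left(-1088\right) \left(-661\right) + \left(81 - 272\right) = 719168 + \left(81 - 272\right) = 719168 - 191 = 718977$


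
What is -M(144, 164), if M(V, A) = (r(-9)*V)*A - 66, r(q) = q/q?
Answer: -23550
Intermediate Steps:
r(q) = 1
M(V, A) = -66 + A*V (M(V, A) = (1*V)*A - 66 = V*A - 66 = A*V - 66 = -66 + A*V)
-M(144, 164) = -(-66 + 164*144) = -(-66 + 23616) = -1*23550 = -23550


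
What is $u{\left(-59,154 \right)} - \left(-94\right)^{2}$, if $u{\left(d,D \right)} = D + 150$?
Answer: $-8532$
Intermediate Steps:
$u{\left(d,D \right)} = 150 + D$
$u{\left(-59,154 \right)} - \left(-94\right)^{2} = \left(150 + 154\right) - \left(-94\right)^{2} = 304 - 8836 = -8532$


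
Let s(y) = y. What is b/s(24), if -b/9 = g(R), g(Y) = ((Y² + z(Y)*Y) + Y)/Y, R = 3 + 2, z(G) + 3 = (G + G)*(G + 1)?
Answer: -189/8 ≈ -23.625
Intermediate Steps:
z(G) = -3 + 2*G*(1 + G) (z(G) = -3 + (G + G)*(G + 1) = -3 + (2*G)*(1 + G) = -3 + 2*G*(1 + G))
R = 5
g(Y) = (Y + Y² + Y*(-3 + 2*Y + 2*Y²))/Y (g(Y) = ((Y² + (-3 + 2*Y + 2*Y²)*Y) + Y)/Y = ((Y² + Y*(-3 + 2*Y + 2*Y²)) + Y)/Y = (Y + Y² + Y*(-3 + 2*Y + 2*Y²))/Y)
b = -567 (b = -9*(-2 + 2*5² + 3*5) = -9*(-2 + 2*25 + 15) = -9*(-2 + 50 + 15) = -9*63 = -567)
b/s(24) = -567/24 = -567*1/24 = -189/8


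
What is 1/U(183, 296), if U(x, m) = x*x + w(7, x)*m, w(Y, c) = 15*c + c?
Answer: 1/900177 ≈ 1.1109e-6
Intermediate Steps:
w(Y, c) = 16*c
U(x, m) = x² + 16*m*x (U(x, m) = x*x + (16*x)*m = x² + 16*m*x)
1/U(183, 296) = 1/(183*(183 + 16*296)) = 1/(183*(183 + 4736)) = 1/(183*4919) = 1/900177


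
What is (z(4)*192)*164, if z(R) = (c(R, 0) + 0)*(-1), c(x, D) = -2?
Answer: 62976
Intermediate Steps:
z(R) = 2 (z(R) = (-2 + 0)*(-1) = -2*(-1) = 2)
(z(4)*192)*164 = (2*192)*164 = 384*164 = 62976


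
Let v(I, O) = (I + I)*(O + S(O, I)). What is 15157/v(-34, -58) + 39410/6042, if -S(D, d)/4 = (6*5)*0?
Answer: 123505817/11914824 ≈ 10.366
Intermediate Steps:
S(D, d) = 0 (S(D, d) = -4*6*5*0 = -120*0 = -4*0 = 0)
v(I, O) = 2*I*O (v(I, O) = (I + I)*(O + 0) = (2*I)*O = 2*I*O)
15157/v(-34, -58) + 39410/6042 = 15157/((2*(-34)*(-58))) + 39410/6042 = 15157/3944 + 39410*(1/6042) = 15157*(1/3944) + 19705/3021 = 15157/3944 + 19705/3021 = 123505817/11914824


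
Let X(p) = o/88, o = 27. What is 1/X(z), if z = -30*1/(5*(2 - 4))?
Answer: 88/27 ≈ 3.2593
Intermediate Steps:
z = 3 (z = -30/(5*(-2)) = -30/(-10) = -30*(-⅒) = 3)
X(p) = 27/88
1/X(z) = 1/(27/88) = 88/27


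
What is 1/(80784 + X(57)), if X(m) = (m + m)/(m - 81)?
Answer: 4/323117 ≈ 1.2379e-5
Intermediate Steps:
X(m) = 2*m/(-81 + m) (X(m) = (2*m)/(-81 + m) = 2*m/(-81 + m))
1/(80784 + X(57)) = 1/(80784 + 2*57/(-81 + 57)) = 1/(80784 + 2*57/(-24)) = 1/(80784 + 2*57*(-1/24)) = 1/(80784 - 19/4) = 1/(323117/4) = 4/323117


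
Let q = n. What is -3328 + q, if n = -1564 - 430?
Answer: -5322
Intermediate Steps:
n = -1994
q = -1994
-3328 + q = -3328 - 1994 = -5322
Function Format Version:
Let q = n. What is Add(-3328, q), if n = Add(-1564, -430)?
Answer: -5322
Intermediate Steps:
n = -1994
q = -1994
Add(-3328, q) = Add(-3328, -1994) = -5322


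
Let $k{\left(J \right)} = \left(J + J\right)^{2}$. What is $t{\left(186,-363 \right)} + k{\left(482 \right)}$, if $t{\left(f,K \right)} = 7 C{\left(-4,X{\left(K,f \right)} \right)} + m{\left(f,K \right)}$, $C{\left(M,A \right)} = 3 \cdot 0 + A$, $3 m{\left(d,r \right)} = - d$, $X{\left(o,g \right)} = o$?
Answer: $926693$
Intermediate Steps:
$m{\left(d,r \right)} = - \frac{d}{3}$ ($m{\left(d,r \right)} = \frac{\left(-1\right) d}{3} = - \frac{d}{3}$)
$k{\left(J \right)} = 4 J^{2}$ ($k{\left(J \right)} = \left(2 J\right)^{2} = 4 J^{2}$)
$C{\left(M,A \right)} = A$ ($C{\left(M,A \right)} = 0 + A = A$)
$t{\left(f,K \right)} = 7 K - \frac{f}{3}$
$t{\left(186,-363 \right)} + k{\left(482 \right)} = \left(7 \left(-363\right) - 62\right) + 4 \cdot 482^{2} = \left(-2541 - 62\right) + 4 \cdot 232324 = -2603 + 929296 = 926693$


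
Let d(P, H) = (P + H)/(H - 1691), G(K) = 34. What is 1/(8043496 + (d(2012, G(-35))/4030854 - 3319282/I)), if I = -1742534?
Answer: 969883544888971/7801256261271598843402 ≈ 1.2432e-7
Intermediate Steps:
d(P, H) = (H + P)/(-1691 + H)
1/(8043496 + (d(2012, G(-35))/4030854 - 3319282/I)) = 1/(8043496 + (((34 + 2012)/(-1691 + 34))/4030854 - 3319282/(-1742534))) = 1/(8043496 + ((2046/(-1657))*(1/4030854) - 3319282*(-1/1742534))) = 1/(8043496 + (-1/1657*2046*(1/4030854) + 1659641/871267)) = 1/(8043496 + (-2046/1657*1/4030854 + 1659641/871267)) = 1/(8043496 + (-341/1113187513 + 1659641/871267)) = 1/(8043496 + 1847491340160786/969883544888971) = 1/(7801256261271598843402/969883544888971) = 969883544888971/7801256261271598843402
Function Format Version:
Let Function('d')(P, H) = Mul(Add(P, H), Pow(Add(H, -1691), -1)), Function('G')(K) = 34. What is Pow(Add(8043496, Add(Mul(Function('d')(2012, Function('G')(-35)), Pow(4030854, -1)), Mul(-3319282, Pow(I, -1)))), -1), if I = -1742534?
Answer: Rational(969883544888971, 7801256261271598843402) ≈ 1.2432e-7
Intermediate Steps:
Function('d')(P, H) = Mul(Pow(Add(-1691, H), -1), Add(H, P)) (Function('d')(P, H) = Mul(Add(H, P), Pow(Add(-1691, H), -1)) = Mul(Pow(Add(-1691, H), -1), Add(H, P)))
Pow(Add(8043496, Add(Mul(Function('d')(2012, Function('G')(-35)), Pow(4030854, -1)), Mul(-3319282, Pow(I, -1)))), -1) = Pow(Add(8043496, Add(Mul(Mul(Pow(Add(-1691, 34), -1), Add(34, 2012)), Pow(4030854, -1)), Mul(-3319282, Pow(-1742534, -1)))), -1) = Pow(Add(8043496, Add(Mul(Mul(Pow(-1657, -1), 2046), Rational(1, 4030854)), Mul(-3319282, Rational(-1, 1742534)))), -1) = Pow(Add(8043496, Add(Mul(Mul(Rational(-1, 1657), 2046), Rational(1, 4030854)), Rational(1659641, 871267))), -1) = Pow(Add(8043496, Add(Mul(Rational(-2046, 1657), Rational(1, 4030854)), Rational(1659641, 871267))), -1) = Pow(Add(8043496, Add(Rational(-341, 1113187513), Rational(1659641, 871267))), -1) = Pow(Add(8043496, Rational(1847491340160786, 969883544888971)), -1) = Pow(Rational(7801256261271598843402, 969883544888971), -1) = Rational(969883544888971, 7801256261271598843402)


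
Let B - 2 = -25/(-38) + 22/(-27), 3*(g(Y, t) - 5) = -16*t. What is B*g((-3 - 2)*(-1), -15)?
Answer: 160735/1026 ≈ 156.66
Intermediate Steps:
g(Y, t) = 5 - 16*t/3 (g(Y, t) = 5 + (-16*t)/3 = 5 - 16*t/3)
B = 1891/1026 (B = 2 + (-25/(-38) + 22/(-27)) = 2 + (-25*(-1/38) + 22*(-1/27)) = 2 + (25/38 - 22/27) = 2 - 161/1026 = 1891/1026 ≈ 1.8431)
B*g((-3 - 2)*(-1), -15) = 1891*(5 - 16/3*(-15))/1026 = 1891*(5 + 80)/1026 = (1891/1026)*85 = 160735/1026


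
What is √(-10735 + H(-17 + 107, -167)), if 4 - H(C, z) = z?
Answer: 2*I*√2641 ≈ 102.78*I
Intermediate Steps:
H(C, z) = 4 - z
√(-10735 + H(-17 + 107, -167)) = √(-10735 + (4 - 1*(-167))) = √(-10735 + (4 + 167)) = √(-10735 + 171) = √(-10564) = 2*I*√2641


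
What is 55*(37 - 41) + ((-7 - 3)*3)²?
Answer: 680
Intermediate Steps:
55*(37 - 41) + ((-7 - 3)*3)² = 55*(-4) + (-10*3)² = -220 + (-30)² = -220 + 900 = 680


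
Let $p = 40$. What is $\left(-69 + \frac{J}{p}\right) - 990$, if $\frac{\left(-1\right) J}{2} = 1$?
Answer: $- \frac{21181}{20} \approx -1059.1$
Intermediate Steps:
$J = -2$ ($J = \left(-2\right) 1 = -2$)
$\left(-69 + \frac{J}{p}\right) - 990 = \left(-69 - \frac{2}{40}\right) - 990 = \left(-69 - \frac{1}{20}\right) - 990 = - \frac{1381}{20} - 990 = - \frac{21181}{20}$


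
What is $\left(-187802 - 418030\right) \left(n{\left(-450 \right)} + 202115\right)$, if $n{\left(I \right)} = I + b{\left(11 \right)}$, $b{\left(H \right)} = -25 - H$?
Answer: $-122153300328$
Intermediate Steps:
$n{\left(I \right)} = -36 + I$ ($n{\left(I \right)} = I - 36 = -36 + I$)
$\left(-187802 - 418030\right) \left(n{\left(-450 \right)} + 202115\right) = \left(-187802 - 418030\right) \left(\left(-36 - 450\right) + 202115\right) = - 605832 \left(-486 + 202115\right) = \left(-605832\right) 201629 = -122153300328$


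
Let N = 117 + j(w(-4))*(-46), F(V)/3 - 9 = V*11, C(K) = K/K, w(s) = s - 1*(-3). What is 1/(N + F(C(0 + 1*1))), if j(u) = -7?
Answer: 1/499 ≈ 0.0020040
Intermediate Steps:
w(s) = 3 + s (w(s) = s + 3 = 3 + s)
C(K) = 1
F(V) = 27 + 33*V (F(V) = 27 + 3*(V*11) = 27 + 3*(11*V) = 27 + 33*V)
N = 439 (N = 117 - 7*(-46) = 117 + 322 = 439)
1/(N + F(C(0 + 1*1))) = 1/(439 + (27 + 33*1)) = 1/(439 + (27 + 33)) = 1/(439 + 60) = 1/499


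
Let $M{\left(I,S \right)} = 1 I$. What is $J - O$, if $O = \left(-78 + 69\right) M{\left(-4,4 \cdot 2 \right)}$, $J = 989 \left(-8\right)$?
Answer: $-7948$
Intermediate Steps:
$J = -7912$
$M{\left(I,S \right)} = I$
$O = 36$ ($O = \left(-78 + 69\right) \left(-4\right) = \left(-9\right) \left(-4\right) = 36$)
$J - O = -7912 - 36 = -7948$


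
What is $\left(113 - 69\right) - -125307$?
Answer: $125351$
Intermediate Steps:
$\left(113 - 69\right) - -125307 = 44 + 125307 = 125351$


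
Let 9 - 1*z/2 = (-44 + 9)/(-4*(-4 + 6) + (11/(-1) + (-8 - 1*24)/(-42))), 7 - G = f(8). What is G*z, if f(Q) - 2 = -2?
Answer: 37968/383 ≈ 99.133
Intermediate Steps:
f(Q) = 0 (f(Q) = 2 - 2 = 0)
G = 7 (G = 7 - 1*0 = 7 + 0 = 7)
z = 5424/383 (z = 18 - 2*(-44 + 9)/(-4*(-4 + 6) + (11/(-1) + (-8 - 1*24)/(-42))) = 18 - (-70)/(-4*2 + (11*(-1) + (-8 - 24)*(-1/42))) = 18 - (-70)/(-8 + (-11 - 32*(-1/42))) = 18 - (-70)/(-8 + (-11 + 16/21)) = 18 - (-70)/(-8 - 215/21) = 18 - (-70)/(-383/21) = 18 - (-70)*(-21)/383 = 18 - 2*735/383 = 18 - 1470/383 = 5424/383 ≈ 14.162)
G*z = 7*(5424/383) = 37968/383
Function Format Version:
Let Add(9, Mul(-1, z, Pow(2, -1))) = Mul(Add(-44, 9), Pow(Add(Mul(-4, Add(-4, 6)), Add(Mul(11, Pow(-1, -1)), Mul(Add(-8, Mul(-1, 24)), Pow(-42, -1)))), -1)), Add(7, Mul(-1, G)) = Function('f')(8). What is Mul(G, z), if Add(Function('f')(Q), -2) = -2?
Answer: Rational(37968, 383) ≈ 99.133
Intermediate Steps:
Function('f')(Q) = 0 (Function('f')(Q) = Add(2, -2) = 0)
G = 7 (G = Add(7, Mul(-1, 0)) = Add(7, 0) = 7)
z = Rational(5424, 383) (z = Add(18, Mul(-2, Mul(Add(-44, 9), Pow(Add(Mul(-4, Add(-4, 6)), Add(Mul(11, Pow(-1, -1)), Mul(Add(-8, Mul(-1, 24)), Pow(-42, -1)))), -1)))) = Add(18, Mul(-2, Mul(-35, Pow(Add(Mul(-4, 2), Add(Mul(11, -1), Mul(Add(-8, -24), Rational(-1, 42)))), -1)))) = Add(18, Mul(-2, Mul(-35, Pow(Add(-8, Add(-11, Mul(-32, Rational(-1, 42)))), -1)))) = Add(18, Mul(-2, Mul(-35, Pow(Add(-8, Add(-11, Rational(16, 21))), -1)))) = Add(18, Mul(-2, Mul(-35, Pow(Add(-8, Rational(-215, 21)), -1)))) = Add(18, Mul(-2, Mul(-35, Pow(Rational(-383, 21), -1)))) = Add(18, Mul(-2, Mul(-35, Rational(-21, 383)))) = Add(18, Mul(-2, Rational(735, 383))) = Add(18, Rational(-1470, 383)) = Rational(5424, 383) ≈ 14.162)
Mul(G, z) = Mul(7, Rational(5424, 383)) = Rational(37968, 383)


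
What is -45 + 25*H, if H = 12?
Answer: 255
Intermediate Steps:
-45 + 25*H = -45 + 25*12 = -45 + 300 = 255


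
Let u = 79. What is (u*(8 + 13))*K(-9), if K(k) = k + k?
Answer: -29862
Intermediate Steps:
K(k) = 2*k
(u*(8 + 13))*K(-9) = (79*(8 + 13))*(2*(-9)) = (79*21)*(-18) = 1659*(-18) = -29862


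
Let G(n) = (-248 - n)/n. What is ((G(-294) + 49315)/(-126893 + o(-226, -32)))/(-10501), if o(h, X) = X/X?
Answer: 3624641/97938227562 ≈ 3.7009e-5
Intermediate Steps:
G(n) = (-248 - n)/n
o(h, X) = 1
((G(-294) + 49315)/(-126893 + o(-226, -32)))/(-10501) = (((-248 - 1*(-294))/(-294) + 49315)/(-126893 + 1))/(-10501) = ((-(-248 + 294)/294 + 49315)/(-126892))*(-1/10501) = ((-1/294*46 + 49315)*(-1/126892))*(-1/10501) = ((-23/147 + 49315)*(-1/126892))*(-1/10501) = ((7249282/147)*(-1/126892))*(-1/10501) = -3624641/9326562*(-1/10501) = 3624641/97938227562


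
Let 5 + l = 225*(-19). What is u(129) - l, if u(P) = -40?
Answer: 4240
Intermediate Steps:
l = -4280 (l = -5 + 225*(-19) = -5 - 4275 = -4280)
u(129) - l = -40 - 1*(-4280) = -40 + 4280 = 4240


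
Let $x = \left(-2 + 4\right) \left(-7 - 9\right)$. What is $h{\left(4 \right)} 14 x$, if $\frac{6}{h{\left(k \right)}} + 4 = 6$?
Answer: $-1344$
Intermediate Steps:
$x = -32$ ($x = 2 \left(-16\right) = -32$)
$h{\left(k \right)} = 3$ ($h{\left(k \right)} = \frac{6}{-4 + 6} = \frac{6}{2} = 6 \cdot \frac{1}{2} = 3$)
$h{\left(4 \right)} 14 x = 3 \cdot 14 \left(-32\right) = 42 \left(-32\right) = -1344$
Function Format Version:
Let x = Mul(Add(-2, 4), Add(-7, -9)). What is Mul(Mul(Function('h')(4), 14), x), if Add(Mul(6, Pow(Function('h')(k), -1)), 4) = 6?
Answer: -1344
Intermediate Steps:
x = -32 (x = Mul(2, -16) = -32)
Function('h')(k) = 3 (Function('h')(k) = Mul(6, Pow(Add(-4, 6), -1)) = Mul(6, Pow(2, -1)) = Mul(6, Rational(1, 2)) = 3)
Mul(Mul(Function('h')(4), 14), x) = Mul(Mul(3, 14), -32) = Mul(42, -32) = -1344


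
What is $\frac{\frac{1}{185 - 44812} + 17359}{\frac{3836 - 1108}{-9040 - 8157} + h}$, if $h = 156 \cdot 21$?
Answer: $\frac{3330543385531}{628511539447} \approx 5.2991$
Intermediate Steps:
$h = 3276$
$\frac{\frac{1}{185 - 44812} + 17359}{\frac{3836 - 1108}{-9040 - 8157} + h} = \frac{\frac{1}{185 - 44812} + 17359}{\frac{3836 - 1108}{-9040 - 8157} + 3276} = \frac{\frac{1}{-44627} + 17359}{\frac{2728}{-17197} + 3276} = \frac{- \frac{1}{44627} + 17359}{2728 \left(- \frac{1}{17197}\right) + 3276} = \frac{774680092}{44627 \left(- \frac{2728}{17197} + 3276\right)} = \frac{774680092}{44627 \cdot \frac{56334644}{17197}} = \frac{774680092}{44627} \cdot \frac{17197}{56334644} = \frac{3330543385531}{628511539447}$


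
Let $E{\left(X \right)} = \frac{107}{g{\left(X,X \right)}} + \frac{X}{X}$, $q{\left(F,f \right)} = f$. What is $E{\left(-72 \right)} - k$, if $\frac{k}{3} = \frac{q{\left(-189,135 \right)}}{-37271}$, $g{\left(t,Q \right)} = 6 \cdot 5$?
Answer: $\frac{5118277}{1118130} \approx 4.5775$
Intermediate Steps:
$g{\left(t,Q \right)} = 30$
$E{\left(X \right)} = \frac{137}{30}$ ($E{\left(X \right)} = \frac{107}{30} + \frac{X}{X} = 107 \cdot \frac{1}{30} + 1 = \frac{107}{30} + 1 = \frac{137}{30}$)
$k = - \frac{405}{37271}$ ($k = 3 \frac{135}{-37271} = 3 \cdot 135 \left(- \frac{1}{37271}\right) = 3 \left(- \frac{135}{37271}\right) = - \frac{405}{37271} \approx -0.010866$)
$E{\left(-72 \right)} - k = \frac{137}{30} - - \frac{405}{37271} = \frac{137}{30} + \frac{405}{37271} = \frac{5118277}{1118130}$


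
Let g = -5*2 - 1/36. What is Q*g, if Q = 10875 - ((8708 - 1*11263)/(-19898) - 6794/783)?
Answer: -61213738874617/560884824 ≈ -1.0914e+5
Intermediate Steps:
Q = 169567143697/15580134 (Q = 10875 - ((8708 - 11263)*(-1/19898) - 6794*1/783) = 10875 - (-2555*(-1/19898) - 6794/783) = 10875 - (2555/19898 - 6794/783) = 10875 - 1*(-133186447/15580134) = 10875 + 133186447/15580134 = 169567143697/15580134 ≈ 10884.)
g = -361/36 (g = -10 - 1*1/36 = -10 - 1/36 = -361/36 ≈ -10.028)
Q*g = (169567143697/15580134)*(-361/36) = -61213738874617/560884824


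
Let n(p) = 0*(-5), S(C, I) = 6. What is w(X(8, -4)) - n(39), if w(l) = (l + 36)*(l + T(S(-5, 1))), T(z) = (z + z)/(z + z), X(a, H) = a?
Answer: 396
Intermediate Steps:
T(z) = 1 (T(z) = (2*z)/((2*z)) = (2*z)*(1/(2*z)) = 1)
w(l) = (1 + l)*(36 + l) (w(l) = (l + 36)*(l + 1) = (36 + l)*(1 + l) = (1 + l)*(36 + l))
n(p) = 0
w(X(8, -4)) - n(39) = (36 + 8² + 37*8) - 1*0 = (36 + 64 + 296) + 0 = 396 + 0 = 396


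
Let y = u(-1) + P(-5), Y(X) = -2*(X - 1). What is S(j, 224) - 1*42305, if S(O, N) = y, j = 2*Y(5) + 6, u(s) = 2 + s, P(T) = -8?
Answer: -42312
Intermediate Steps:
Y(X) = 2 - 2*X (Y(X) = -2*(-1 + X) = 2 - 2*X)
y = -7 (y = (2 - 1) - 8 = 1 - 8 = -7)
j = -10 (j = 2*(2 - 2*5) + 6 = 2*(2 - 10) + 6 = 2*(-8) + 6 = -16 + 6 = -10)
S(O, N) = -7
S(j, 224) - 1*42305 = -7 - 1*42305 = -7 - 42305 = -42312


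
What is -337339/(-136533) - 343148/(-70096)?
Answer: 1355714239/184046484 ≈ 7.3661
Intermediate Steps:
-337339/(-136533) - 343148/(-70096) = -337339*(-1/136533) - 343148*(-1/70096) = 337339/136533 + 6599/1348 = 1355714239/184046484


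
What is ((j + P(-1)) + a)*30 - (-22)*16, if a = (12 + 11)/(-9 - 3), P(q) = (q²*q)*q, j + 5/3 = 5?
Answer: 849/2 ≈ 424.50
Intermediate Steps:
j = 10/3 (j = -5/3 + 5 = 10/3 ≈ 3.3333)
P(q) = q⁴ (P(q) = q³*q = q⁴)
a = -23/12 (a = 23/(-12) = 23*(-1/12) = -23/12 ≈ -1.9167)
((j + P(-1)) + a)*30 - (-22)*16 = ((10/3 + (-1)⁴) - 23/12)*30 - (-22)*16 = ((10/3 + 1) - 23/12)*30 - 1*(-352) = (13/3 - 23/12)*30 + 352 = (29/12)*30 + 352 = 145/2 + 352 = 849/2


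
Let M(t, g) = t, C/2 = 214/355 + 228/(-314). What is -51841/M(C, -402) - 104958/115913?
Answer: 47844675279929/227586896 ≈ 2.1023e+5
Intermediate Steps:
C = -13744/55735 (C = 2*(214/355 + 228/(-314)) = 2*(214*(1/355) + 228*(-1/314)) = 2*(214/355 - 114/157) = 2*(-6872/55735) = -13744/55735 ≈ -0.24660)
-51841/M(C, -402) - 104958/115913 = -51841/(-13744/55735) - 104958/115913 = -51841*(-55735/13744) - 104958*1/115913 = 2889358135/13744 - 14994/16559 = 47844675279929/227586896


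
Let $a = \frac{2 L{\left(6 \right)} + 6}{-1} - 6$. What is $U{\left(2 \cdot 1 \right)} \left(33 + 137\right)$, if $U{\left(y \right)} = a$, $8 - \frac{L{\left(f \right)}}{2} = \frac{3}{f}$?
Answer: $-7140$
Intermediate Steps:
$L{\left(f \right)} = 16 - \frac{6}{f}$ ($L{\left(f \right)} = 16 - 2 \frac{3}{f} = 16 - \frac{6}{f}$)
$a = -42$ ($a = \frac{2 \left(16 - \frac{6}{6}\right) + 6}{-1} - 6 = \left(2 \left(16 - 1\right) + 6\right) \left(-1\right) - 6 = \left(2 \cdot 15 + 6\right) \left(-1\right) - 6 = \left(30 + 6\right) \left(-1\right) - 6 = 36 \left(-1\right) - 6 = -36 - 6 = -42$)
$U{\left(y \right)} = -42$
$U{\left(2 \cdot 1 \right)} \left(33 + 137\right) = - 42 \left(33 + 137\right) = \left(-42\right) 170 = -7140$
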